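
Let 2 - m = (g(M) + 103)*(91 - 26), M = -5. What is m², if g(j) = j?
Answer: 40551424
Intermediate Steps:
m = -6368 (m = 2 - (-5 + 103)*(91 - 26) = 2 - 98*65 = 2 - 1*6370 = 2 - 6370 = -6368)
m² = (-6368)² = 40551424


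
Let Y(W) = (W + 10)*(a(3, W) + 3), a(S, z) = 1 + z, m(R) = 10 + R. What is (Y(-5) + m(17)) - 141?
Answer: -119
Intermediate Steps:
Y(W) = (4 + W)*(10 + W) (Y(W) = (W + 10)*((1 + W) + 3) = (10 + W)*(4 + W) = (4 + W)*(10 + W))
(Y(-5) + m(17)) - 141 = ((40 + (-5)² + 14*(-5)) + (10 + 17)) - 141 = ((40 + 25 - 70) + 27) - 141 = (-5 + 27) - 141 = 22 - 141 = -119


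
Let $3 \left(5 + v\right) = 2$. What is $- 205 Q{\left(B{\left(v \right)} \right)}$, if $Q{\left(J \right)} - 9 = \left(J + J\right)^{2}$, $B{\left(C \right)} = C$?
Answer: $- \frac{155185}{9} \approx -17243.0$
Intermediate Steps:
$v = - \frac{13}{3}$ ($v = -5 + \frac{1}{3} \cdot 2 = -5 + \frac{2}{3} = - \frac{13}{3} \approx -4.3333$)
$Q{\left(J \right)} = 9 + 4 J^{2}$ ($Q{\left(J \right)} = 9 + \left(J + J\right)^{2} = 9 + \left(2 J\right)^{2} = 9 + 4 J^{2}$)
$- 205 Q{\left(B{\left(v \right)} \right)} = - 205 \left(9 + 4 \left(- \frac{13}{3}\right)^{2}\right) = - 205 \left(9 + 4 \cdot \frac{169}{9}\right) = - 205 \left(9 + \frac{676}{9}\right) = \left(-205\right) \frac{757}{9} = - \frac{155185}{9}$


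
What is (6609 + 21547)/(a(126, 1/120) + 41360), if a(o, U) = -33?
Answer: 28156/41327 ≈ 0.68130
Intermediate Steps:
(6609 + 21547)/(a(126, 1/120) + 41360) = (6609 + 21547)/(-33 + 41360) = 28156/41327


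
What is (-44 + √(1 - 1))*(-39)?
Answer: 1716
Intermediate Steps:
(-44 + √(1 - 1))*(-39) = (-44 + √0)*(-39) = (-44 + 0)*(-39) = -44*(-39) = 1716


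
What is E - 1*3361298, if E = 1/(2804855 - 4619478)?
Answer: -6099488660655/1814623 ≈ -3.3613e+6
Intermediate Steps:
E = -1/1814623 (E = 1/(-1814623) = -1/1814623 ≈ -5.5108e-7)
E - 1*3361298 = -1/1814623 - 1*3361298 = -1/1814623 - 3361298 = -6099488660655/1814623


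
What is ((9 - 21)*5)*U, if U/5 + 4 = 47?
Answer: -12900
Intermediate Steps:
U = 215 (U = -20 + 5*47 = -20 + 235 = 215)
((9 - 21)*5)*U = ((9 - 21)*5)*215 = -12*5*215 = -60*215 = -12900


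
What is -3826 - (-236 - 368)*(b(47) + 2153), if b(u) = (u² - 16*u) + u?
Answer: 2205002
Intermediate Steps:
b(u) = u² - 15*u
-3826 - (-236 - 368)*(b(47) + 2153) = -3826 - (-236 - 368)*(47*(-15 + 47) + 2153) = -3826 - (-604)*(47*32 + 2153) = -3826 - (-604)*(1504 + 2153) = -3826 - (-604)*3657 = -3826 - 1*(-2208828) = -3826 + 2208828 = 2205002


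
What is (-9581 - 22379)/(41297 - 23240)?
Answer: -31960/18057 ≈ -1.7700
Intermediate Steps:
(-9581 - 22379)/(41297 - 23240) = -31960/18057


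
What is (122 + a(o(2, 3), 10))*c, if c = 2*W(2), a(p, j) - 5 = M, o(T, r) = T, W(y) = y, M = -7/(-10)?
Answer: 2554/5 ≈ 510.80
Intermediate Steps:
M = 7/10 (M = -7*(-1/10) = 7/10 ≈ 0.70000)
a(p, j) = 57/10 (a(p, j) = 5 + 7/10 = 57/10)
c = 4 (c = 2*2 = 4)
(122 + a(o(2, 3), 10))*c = (122 + 57/10)*4 = (1277/10)*4 = 2554/5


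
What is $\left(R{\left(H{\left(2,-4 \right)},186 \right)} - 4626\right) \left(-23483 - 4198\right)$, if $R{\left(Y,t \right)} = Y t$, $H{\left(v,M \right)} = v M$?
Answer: $169241634$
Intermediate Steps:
$H{\left(v,M \right)} = M v$
$\left(R{\left(H{\left(2,-4 \right)},186 \right)} - 4626\right) \left(-23483 - 4198\right) = \left(\left(-4\right) 2 \cdot 186 - 4626\right) \left(-23483 - 4198\right) = \left(\left(-8\right) 186 - 4626\right) \left(-27681\right) = \left(-1488 - 4626\right) \left(-27681\right) = \left(-6114\right) \left(-27681\right) = 169241634$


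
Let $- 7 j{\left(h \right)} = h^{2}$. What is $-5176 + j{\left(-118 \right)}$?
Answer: $- \frac{50156}{7} \approx -7165.1$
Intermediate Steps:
$j{\left(h \right)} = - \frac{h^{2}}{7}$
$-5176 + j{\left(-118 \right)} = -5176 - \frac{\left(-118\right)^{2}}{7} = -5176 - \frac{13924}{7} = - \frac{50156}{7}$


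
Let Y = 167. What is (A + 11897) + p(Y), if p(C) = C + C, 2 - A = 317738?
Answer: -305505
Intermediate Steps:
A = -317736 (A = 2 - 1*317738 = 2 - 317738 = -317736)
p(C) = 2*C
(A + 11897) + p(Y) = (-317736 + 11897) + 2*167 = -305839 + 334 = -305505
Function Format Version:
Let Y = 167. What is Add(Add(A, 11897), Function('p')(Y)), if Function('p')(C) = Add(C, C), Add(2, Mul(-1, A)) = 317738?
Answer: -305505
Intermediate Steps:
A = -317736 (A = Add(2, Mul(-1, 317738)) = Add(2, -317738) = -317736)
Function('p')(C) = Mul(2, C)
Add(Add(A, 11897), Function('p')(Y)) = Add(Add(-317736, 11897), Mul(2, 167)) = Add(-305839, 334) = -305505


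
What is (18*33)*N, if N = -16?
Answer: -9504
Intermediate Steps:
(18*33)*N = (18*33)*(-16) = 594*(-16) = -9504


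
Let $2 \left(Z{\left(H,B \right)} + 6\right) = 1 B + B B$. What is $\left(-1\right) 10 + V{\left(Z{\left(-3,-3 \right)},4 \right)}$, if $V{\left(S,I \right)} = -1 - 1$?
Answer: $-12$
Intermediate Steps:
$Z{\left(H,B \right)} = -6 + \frac{B}{2} + \frac{B^{2}}{2}$ ($Z{\left(H,B \right)} = -6 + \frac{1 B + B B}{2} = -6 + \frac{B + B^{2}}{2} = -6 + \left(\frac{B}{2} + \frac{B^{2}}{2}\right) = -6 + \frac{B}{2} + \frac{B^{2}}{2}$)
$V{\left(S,I \right)} = -2$ ($V{\left(S,I \right)} = -1 - 1 = -2$)
$\left(-1\right) 10 + V{\left(Z{\left(-3,-3 \right)},4 \right)} = \left(-1\right) 10 - 2 = -10 - 2 = -12$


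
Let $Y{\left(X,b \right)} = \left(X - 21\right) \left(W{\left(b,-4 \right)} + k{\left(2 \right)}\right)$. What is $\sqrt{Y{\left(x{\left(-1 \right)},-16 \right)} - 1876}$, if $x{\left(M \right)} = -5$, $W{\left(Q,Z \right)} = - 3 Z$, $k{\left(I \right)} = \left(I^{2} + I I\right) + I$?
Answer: $12 i \sqrt{17} \approx 49.477 i$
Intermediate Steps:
$k{\left(I \right)} = I + 2 I^{2}$ ($k{\left(I \right)} = \left(I^{2} + I^{2}\right) + I = 2 I^{2} + I = I + 2 I^{2}$)
$Y{\left(X,b \right)} = -462 + 22 X$ ($Y{\left(X,b \right)} = \left(X - 21\right) \left(\left(-3\right) \left(-4\right) + 2 \left(1 + 2 \cdot 2\right)\right) = \left(-21 + X\right) \left(12 + 2 \left(1 + 4\right)\right) = \left(-21 + X\right) \left(12 + 2 \cdot 5\right) = \left(-21 + X\right) \left(12 + 10\right) = \left(-21 + X\right) 22 = -462 + 22 X$)
$\sqrt{Y{\left(x{\left(-1 \right)},-16 \right)} - 1876} = \sqrt{\left(-462 + 22 \left(-5\right)\right) - 1876} = \sqrt{\left(-462 - 110\right) - 1876} = \sqrt{-572 - 1876} = \sqrt{-2448} = 12 i \sqrt{17}$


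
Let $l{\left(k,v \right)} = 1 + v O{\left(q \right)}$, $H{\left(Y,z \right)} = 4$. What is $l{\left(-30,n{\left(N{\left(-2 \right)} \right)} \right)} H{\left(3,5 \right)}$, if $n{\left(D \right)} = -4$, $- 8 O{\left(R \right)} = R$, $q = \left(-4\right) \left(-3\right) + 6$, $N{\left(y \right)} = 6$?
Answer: $40$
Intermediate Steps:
$q = 18$ ($q = 12 + 6 = 18$)
$O{\left(R \right)} = - \frac{R}{8}$
$l{\left(k,v \right)} = 1 - \frac{9 v}{4}$ ($l{\left(k,v \right)} = 1 + v \left(\left(- \frac{1}{8}\right) 18\right) = 1 + v \left(- \frac{9}{4}\right) = 1 - \frac{9 v}{4}$)
$l{\left(-30,n{\left(N{\left(-2 \right)} \right)} \right)} H{\left(3,5 \right)} = \left(1 - -9\right) 4 = \left(1 + 9\right) 4 = 10 \cdot 4 = 40$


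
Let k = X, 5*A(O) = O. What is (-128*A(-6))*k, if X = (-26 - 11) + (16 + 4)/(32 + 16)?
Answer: -28096/5 ≈ -5619.2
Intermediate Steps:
A(O) = O/5
X = -439/12 (X = -37 + 20/48 = -37 + 20*(1/48) = -37 + 5/12 = -439/12 ≈ -36.583)
k = -439/12 ≈ -36.583
(-128*A(-6))*k = -128*(-6)/5*(-439/12) = -128*(-6/5)*(-439/12) = (768/5)*(-439/12) = -28096/5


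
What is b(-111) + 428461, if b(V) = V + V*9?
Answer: 427351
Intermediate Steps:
b(V) = 10*V (b(V) = V + 9*V = 10*V)
b(-111) + 428461 = 10*(-111) + 428461 = -1110 + 428461 = 427351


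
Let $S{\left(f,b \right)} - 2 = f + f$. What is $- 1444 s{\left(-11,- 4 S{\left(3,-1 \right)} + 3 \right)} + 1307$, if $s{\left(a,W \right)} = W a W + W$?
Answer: $13401627$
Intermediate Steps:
$S{\left(f,b \right)} = 2 + 2 f$ ($S{\left(f,b \right)} = 2 + \left(f + f\right) = 2 + 2 f$)
$s{\left(a,W \right)} = W + a W^{2}$ ($s{\left(a,W \right)} = a W^{2} + W = W + a W^{2}$)
$- 1444 s{\left(-11,- 4 S{\left(3,-1 \right)} + 3 \right)} + 1307 = - 1444 \left(- 4 \left(2 + 2 \cdot 3\right) + 3\right) \left(1 + \left(- 4 \left(2 + 2 \cdot 3\right) + 3\right) \left(-11\right)\right) + 1307 = - 1444 \left(- 4 \left(2 + 6\right) + 3\right) \left(1 + \left(- 4 \left(2 + 6\right) + 3\right) \left(-11\right)\right) + 1307 = - 1444 \left(\left(-4\right) 8 + 3\right) \left(1 + \left(\left(-4\right) 8 + 3\right) \left(-11\right)\right) + 1307 = - 1444 \left(-32 + 3\right) \left(1 + \left(-32 + 3\right) \left(-11\right)\right) + 1307 = - 1444 \left(- 29 \left(1 - -319\right)\right) + 1307 = - 1444 \left(- 29 \left(1 + 319\right)\right) + 1307 = - 1444 \left(\left(-29\right) 320\right) + 1307 = \left(-1444\right) \left(-9280\right) + 1307 = 13400320 + 1307 = 13401627$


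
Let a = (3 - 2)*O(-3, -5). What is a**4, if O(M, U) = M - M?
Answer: 0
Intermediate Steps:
O(M, U) = 0
a = 0 (a = (3 - 2)*0 = 1*0 = 0)
a**4 = 0**4 = 0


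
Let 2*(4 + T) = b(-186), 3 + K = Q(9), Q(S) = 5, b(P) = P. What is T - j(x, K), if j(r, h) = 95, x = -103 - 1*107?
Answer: -192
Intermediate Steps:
x = -210 (x = -103 - 107 = -210)
K = 2 (K = -3 + 5 = 2)
T = -97 (T = -4 + (½)*(-186) = -4 - 93 = -97)
T - j(x, K) = -97 - 1*95 = -97 - 95 = -192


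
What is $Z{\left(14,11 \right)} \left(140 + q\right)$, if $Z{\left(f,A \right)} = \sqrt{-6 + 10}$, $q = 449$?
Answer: $1178$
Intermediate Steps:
$Z{\left(f,A \right)} = 2$ ($Z{\left(f,A \right)} = \sqrt{4} = 2$)
$Z{\left(14,11 \right)} \left(140 + q\right) = 2 \left(140 + 449\right) = 2 \cdot 589 = 1178$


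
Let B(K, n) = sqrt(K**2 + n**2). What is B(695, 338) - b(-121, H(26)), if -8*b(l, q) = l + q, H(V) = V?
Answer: -95/8 + sqrt(597269) ≈ 760.96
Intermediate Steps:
b(l, q) = -l/8 - q/8 (b(l, q) = -(l + q)/8 = -l/8 - q/8)
B(695, 338) - b(-121, H(26)) = sqrt(695**2 + 338**2) - (-1/8*(-121) - 1/8*26) = sqrt(483025 + 114244) - (121/8 - 13/4) = sqrt(597269) - 1*95/8 = sqrt(597269) - 95/8 = -95/8 + sqrt(597269)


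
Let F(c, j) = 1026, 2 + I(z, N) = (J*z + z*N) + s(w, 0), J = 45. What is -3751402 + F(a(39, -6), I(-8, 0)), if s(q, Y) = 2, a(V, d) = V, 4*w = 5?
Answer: -3750376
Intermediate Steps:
w = 5/4 (w = (¼)*5 = 5/4 ≈ 1.2500)
I(z, N) = 45*z + N*z (I(z, N) = -2 + ((45*z + z*N) + 2) = -2 + ((45*z + N*z) + 2) = -2 + (2 + 45*z + N*z) = 45*z + N*z)
-3751402 + F(a(39, -6), I(-8, 0)) = -3751402 + 1026 = -3750376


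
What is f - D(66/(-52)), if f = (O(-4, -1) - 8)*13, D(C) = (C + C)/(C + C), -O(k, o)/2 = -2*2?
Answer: -1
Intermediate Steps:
O(k, o) = 8 (O(k, o) = -(-4)*2 = -2*(-4) = 8)
D(C) = 1 (D(C) = (2*C)/((2*C)) = (2*C)*(1/(2*C)) = 1)
f = 0 (f = (8 - 8)*13 = 0*13 = 0)
f - D(66/(-52)) = 0 - 1*1 = 0 - 1 = -1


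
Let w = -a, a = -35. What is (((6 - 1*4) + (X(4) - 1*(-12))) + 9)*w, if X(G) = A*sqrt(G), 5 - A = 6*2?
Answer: 315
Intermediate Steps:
A = -7 (A = 5 - 6*2 = 5 - 1*12 = 5 - 12 = -7)
X(G) = -7*sqrt(G)
w = 35 (w = -1*(-35) = 35)
(((6 - 1*4) + (X(4) - 1*(-12))) + 9)*w = (((6 - 1*4) + (-7*sqrt(4) - 1*(-12))) + 9)*35 = (((6 - 4) + (-7*2 + 12)) + 9)*35 = ((2 + (-14 + 12)) + 9)*35 = ((2 - 2) + 9)*35 = (0 + 9)*35 = 9*35 = 315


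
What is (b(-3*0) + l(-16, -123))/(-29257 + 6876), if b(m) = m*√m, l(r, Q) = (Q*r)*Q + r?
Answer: 242080/22381 ≈ 10.816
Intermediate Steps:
l(r, Q) = r + r*Q² (l(r, Q) = r*Q² + r = r + r*Q²)
b(m) = m^(3/2)
(b(-3*0) + l(-16, -123))/(-29257 + 6876) = ((-3*0)^(3/2) - 16*(1 + (-123)²))/(-29257 + 6876) = (0^(3/2) - 16*(1 + 15129))/(-22381) = (0 - 16*15130)*(-1/22381) = (0 - 242080)*(-1/22381) = -242080*(-1/22381) = 242080/22381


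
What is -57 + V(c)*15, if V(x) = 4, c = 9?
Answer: 3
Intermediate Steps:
-57 + V(c)*15 = -57 + 4*15 = -57 + 60 = 3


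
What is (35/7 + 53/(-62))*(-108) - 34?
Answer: -14932/31 ≈ -481.68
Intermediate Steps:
(35/7 + 53/(-62))*(-108) - 34 = (35*(1/7) + 53*(-1/62))*(-108) - 34 = (5 - 53/62)*(-108) - 34 = (257/62)*(-108) - 34 = -13878/31 - 34 = -14932/31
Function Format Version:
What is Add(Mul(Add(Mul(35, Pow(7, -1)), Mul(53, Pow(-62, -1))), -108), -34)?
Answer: Rational(-14932, 31) ≈ -481.68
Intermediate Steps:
Add(Mul(Add(Mul(35, Pow(7, -1)), Mul(53, Pow(-62, -1))), -108), -34) = Add(Mul(Add(Mul(35, Rational(1, 7)), Mul(53, Rational(-1, 62))), -108), -34) = Add(Mul(Add(5, Rational(-53, 62)), -108), -34) = Add(Mul(Rational(257, 62), -108), -34) = Add(Rational(-13878, 31), -34) = Rational(-14932, 31)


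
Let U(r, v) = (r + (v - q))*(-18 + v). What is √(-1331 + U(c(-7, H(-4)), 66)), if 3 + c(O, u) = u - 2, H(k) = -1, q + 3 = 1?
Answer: √1645 ≈ 40.559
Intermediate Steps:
q = -2 (q = -3 + 1 = -2)
c(O, u) = -5 + u (c(O, u) = -3 + (u - 2) = -3 + (-2 + u) = -5 + u)
U(r, v) = (-18 + v)*(2 + r + v) (U(r, v) = (r + (v - 1*(-2)))*(-18 + v) = (r + (v + 2))*(-18 + v) = (r + (2 + v))*(-18 + v) = (2 + r + v)*(-18 + v) = (-18 + v)*(2 + r + v))
√(-1331 + U(c(-7, H(-4)), 66)) = √(-1331 + (-36 + 66² - 18*(-5 - 1) - 16*66 + (-5 - 1)*66)) = √(-1331 + (-36 + 4356 - 18*(-6) - 1056 - 6*66)) = √(-1331 + (-36 + 4356 + 108 - 1056 - 396)) = √(-1331 + 2976) = √1645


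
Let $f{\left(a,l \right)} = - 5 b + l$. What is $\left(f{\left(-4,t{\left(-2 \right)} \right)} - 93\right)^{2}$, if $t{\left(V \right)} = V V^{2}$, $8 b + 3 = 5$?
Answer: $\frac{167281}{16} \approx 10455.0$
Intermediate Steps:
$b = \frac{1}{4}$ ($b = - \frac{3}{8} + \frac{1}{8} \cdot 5 = - \frac{3}{8} + \frac{5}{8} = \frac{1}{4} \approx 0.25$)
$t{\left(V \right)} = V^{3}$
$f{\left(a,l \right)} = - \frac{5}{4} + l$ ($f{\left(a,l \right)} = \left(-5\right) \frac{1}{4} + l = - \frac{5}{4} + l$)
$\left(f{\left(-4,t{\left(-2 \right)} \right)} - 93\right)^{2} = \left(\left(- \frac{5}{4} + \left(-2\right)^{3}\right) - 93\right)^{2} = \left(\left(- \frac{5}{4} - 8\right) - 93\right)^{2} = \left(- \frac{37}{4} - 93\right)^{2} = \left(- \frac{409}{4}\right)^{2} = \frac{167281}{16}$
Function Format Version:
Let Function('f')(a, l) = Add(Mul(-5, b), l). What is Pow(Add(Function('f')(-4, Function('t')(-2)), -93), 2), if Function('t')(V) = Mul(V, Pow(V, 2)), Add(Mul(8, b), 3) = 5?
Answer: Rational(167281, 16) ≈ 10455.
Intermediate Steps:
b = Rational(1, 4) (b = Add(Rational(-3, 8), Mul(Rational(1, 8), 5)) = Add(Rational(-3, 8), Rational(5, 8)) = Rational(1, 4) ≈ 0.25000)
Function('t')(V) = Pow(V, 3)
Function('f')(a, l) = Add(Rational(-5, 4), l) (Function('f')(a, l) = Add(Mul(-5, Rational(1, 4)), l) = Add(Rational(-5, 4), l))
Pow(Add(Function('f')(-4, Function('t')(-2)), -93), 2) = Pow(Add(Add(Rational(-5, 4), Pow(-2, 3)), -93), 2) = Pow(Add(Add(Rational(-5, 4), -8), -93), 2) = Pow(Add(Rational(-37, 4), -93), 2) = Pow(Rational(-409, 4), 2) = Rational(167281, 16)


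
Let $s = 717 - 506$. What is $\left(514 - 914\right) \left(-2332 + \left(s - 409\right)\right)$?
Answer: $1012000$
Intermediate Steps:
$s = 211$
$\left(514 - 914\right) \left(-2332 + \left(s - 409\right)\right) = \left(514 - 914\right) \left(-2332 + \left(211 - 409\right)\right) = - 400 \left(-2332 + \left(211 - 409\right)\right) = - 400 \left(-2332 - 198\right) = \left(-400\right) \left(-2530\right) = 1012000$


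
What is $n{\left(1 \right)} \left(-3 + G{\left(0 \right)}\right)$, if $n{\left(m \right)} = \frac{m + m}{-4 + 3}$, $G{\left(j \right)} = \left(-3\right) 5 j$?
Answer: $6$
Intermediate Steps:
$G{\left(j \right)} = - 15 j$
$n{\left(m \right)} = - 2 m$ ($n{\left(m \right)} = \frac{2 m}{-1} = 2 m \left(-1\right) = - 2 m$)
$n{\left(1 \right)} \left(-3 + G{\left(0 \right)}\right) = \left(-2\right) 1 \left(-3 - 0\right) = - 2 \left(-3 + 0\right) = \left(-2\right) \left(-3\right) = 6$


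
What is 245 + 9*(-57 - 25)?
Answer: -493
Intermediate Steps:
245 + 9*(-57 - 25) = 245 + 9*(-82) = 245 - 738 = -493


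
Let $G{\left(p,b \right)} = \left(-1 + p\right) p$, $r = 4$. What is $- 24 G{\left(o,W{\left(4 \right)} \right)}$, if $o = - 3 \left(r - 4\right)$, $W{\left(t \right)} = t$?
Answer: $0$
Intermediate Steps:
$o = 0$ ($o = - 3 \left(4 - 4\right) = \left(-3\right) 0 = 0$)
$G{\left(p,b \right)} = p \left(-1 + p\right)$
$- 24 G{\left(o,W{\left(4 \right)} \right)} = - 24 \cdot 0 \left(-1 + 0\right) = - 24 \cdot 0 \left(-1\right) = \left(-24\right) 0 = 0$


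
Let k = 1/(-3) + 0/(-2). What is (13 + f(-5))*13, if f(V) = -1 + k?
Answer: 455/3 ≈ 151.67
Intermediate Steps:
k = -⅓ (k = 1*(-⅓) + 0*(-½) = -⅓ + 0 = -⅓ ≈ -0.33333)
f(V) = -4/3 (f(V) = -1 - ⅓ = -4/3)
(13 + f(-5))*13 = (13 - 4/3)*13 = (35/3)*13 = 455/3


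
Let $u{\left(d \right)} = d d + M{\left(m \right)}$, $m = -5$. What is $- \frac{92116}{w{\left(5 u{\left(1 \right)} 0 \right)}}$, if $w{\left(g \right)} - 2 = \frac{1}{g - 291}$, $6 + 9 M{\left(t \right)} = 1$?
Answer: $- \frac{26805756}{581} \approx -46137.0$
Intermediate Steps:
$M{\left(t \right)} = - \frac{5}{9}$ ($M{\left(t \right)} = - \frac{2}{3} + \frac{1}{9} \cdot 1 = - \frac{2}{3} + \frac{1}{9} = - \frac{5}{9}$)
$u{\left(d \right)} = - \frac{5}{9} + d^{2}$ ($u{\left(d \right)} = d d - \frac{5}{9} = d^{2} - \frac{5}{9} = - \frac{5}{9} + d^{2}$)
$w{\left(g \right)} = 2 + \frac{1}{-291 + g}$ ($w{\left(g \right)} = 2 + \frac{1}{g - 291} = 2 + \frac{1}{-291 + g}$)
$- \frac{92116}{w{\left(5 u{\left(1 \right)} 0 \right)}} = - \frac{92116}{\frac{1}{-291 + 5 \left(- \frac{5}{9} + 1^{2}\right) 0} \left(-581 + 2 \cdot 5 \left(- \frac{5}{9} + 1^{2}\right) 0\right)} = - \frac{92116}{\frac{1}{-291 + 5 \left(- \frac{5}{9} + 1\right) 0} \left(-581 + 2 \cdot 5 \left(- \frac{5}{9} + 1\right) 0\right)} = - \frac{92116}{\frac{1}{-291 + 5 \cdot \frac{4}{9} \cdot 0} \left(-581 + 2 \cdot 5 \cdot \frac{4}{9} \cdot 0\right)} = - \frac{92116}{\frac{1}{-291 + \frac{20}{9} \cdot 0} \left(-581 + 2 \cdot \frac{20}{9} \cdot 0\right)} = - \frac{92116}{\frac{1}{-291 + 0} \left(-581 + 2 \cdot 0\right)} = - \frac{92116}{\frac{1}{-291} \left(-581 + 0\right)} = - \frac{92116}{\left(- \frac{1}{291}\right) \left(-581\right)} = - \frac{92116}{\frac{581}{291}} = \left(-92116\right) \frac{291}{581} = - \frac{26805756}{581}$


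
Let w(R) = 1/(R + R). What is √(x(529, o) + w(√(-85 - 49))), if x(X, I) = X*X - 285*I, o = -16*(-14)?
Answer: √(3878513956 - 67*I*√134)/134 ≈ 464.76 - 4.6469e-5*I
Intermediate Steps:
o = 224
x(X, I) = X² - 285*I
w(R) = 1/(2*R)
√(x(529, o) + w(√(-85 - 49))) = √((529² - 285*224) + 1/(2*(√(-85 - 49)))) = √((279841 - 63840) + 1/(2*(√(-134)))) = √(216001 + 1/(2*((I*√134)))) = √(216001 + (-I*√134/134)/2) = √(216001 - I*√134/268)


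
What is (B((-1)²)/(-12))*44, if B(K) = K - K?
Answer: 0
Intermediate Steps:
B(K) = 0
(B((-1)²)/(-12))*44 = (0/(-12))*44 = (0*(-1/12))*44 = 0*44 = 0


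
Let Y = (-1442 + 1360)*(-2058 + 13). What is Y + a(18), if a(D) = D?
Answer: 167708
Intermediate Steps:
Y = 167690 (Y = -82*(-2045) = 167690)
Y + a(18) = 167690 + 18 = 167708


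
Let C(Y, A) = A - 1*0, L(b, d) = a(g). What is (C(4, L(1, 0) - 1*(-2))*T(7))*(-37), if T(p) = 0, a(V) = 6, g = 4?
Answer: 0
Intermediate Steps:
L(b, d) = 6
C(Y, A) = A (C(Y, A) = A + 0 = A)
(C(4, L(1, 0) - 1*(-2))*T(7))*(-37) = ((6 - 1*(-2))*0)*(-37) = ((6 + 2)*0)*(-37) = (8*0)*(-37) = 0*(-37) = 0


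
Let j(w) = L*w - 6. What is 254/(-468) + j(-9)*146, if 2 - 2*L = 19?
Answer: 2408435/234 ≈ 10292.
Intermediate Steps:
L = -17/2 (L = 1 - ½*19 = 1 - 19/2 = -17/2 ≈ -8.5000)
j(w) = -6 - 17*w/2 (j(w) = -17*w/2 - 6 = -6 - 17*w/2)
254/(-468) + j(-9)*146 = 254/(-468) + (-6 - 17/2*(-9))*146 = 254*(-1/468) + (-6 + 153/2)*146 = -127/234 + (141/2)*146 = -127/234 + 10293 = 2408435/234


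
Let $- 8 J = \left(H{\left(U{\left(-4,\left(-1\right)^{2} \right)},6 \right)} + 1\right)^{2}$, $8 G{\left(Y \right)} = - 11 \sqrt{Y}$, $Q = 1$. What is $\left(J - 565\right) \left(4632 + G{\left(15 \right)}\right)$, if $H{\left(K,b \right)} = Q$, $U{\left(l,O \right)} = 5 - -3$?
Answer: $-2619396 + \frac{12441 \sqrt{15}}{16} \approx -2.6164 \cdot 10^{6}$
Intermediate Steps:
$U{\left(l,O \right)} = 8$ ($U{\left(l,O \right)} = 5 + 3 = 8$)
$H{\left(K,b \right)} = 1$
$G{\left(Y \right)} = - \frac{11 \sqrt{Y}}{8}$ ($G{\left(Y \right)} = \frac{\left(-11\right) \sqrt{Y}}{8} = - \frac{11 \sqrt{Y}}{8}$)
$J = - \frac{1}{2}$ ($J = - \frac{\left(1 + 1\right)^{2}}{8} = - \frac{2^{2}}{8} = \left(- \frac{1}{8}\right) 4 = - \frac{1}{2} \approx -0.5$)
$\left(J - 565\right) \left(4632 + G{\left(15 \right)}\right) = \left(- \frac{1}{2} - 565\right) \left(4632 - \frac{11 \sqrt{15}}{8}\right) = - \frac{1131 \left(4632 - \frac{11 \sqrt{15}}{8}\right)}{2} = -2619396 + \frac{12441 \sqrt{15}}{16}$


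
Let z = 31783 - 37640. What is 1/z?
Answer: -1/5857 ≈ -0.00017074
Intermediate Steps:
z = -5857
1/z = 1/(-5857) = -1/5857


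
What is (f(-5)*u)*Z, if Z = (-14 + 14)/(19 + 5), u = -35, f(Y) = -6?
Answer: 0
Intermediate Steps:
Z = 0 (Z = 0/24 = 0*(1/24) = 0)
(f(-5)*u)*Z = -6*(-35)*0 = 210*0 = 0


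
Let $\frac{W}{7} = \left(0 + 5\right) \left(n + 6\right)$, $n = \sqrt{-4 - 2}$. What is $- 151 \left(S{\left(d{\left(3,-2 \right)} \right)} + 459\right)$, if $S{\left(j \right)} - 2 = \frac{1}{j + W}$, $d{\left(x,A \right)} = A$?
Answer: $\frac{151 \left(- 16135 \sqrt{6} + 95889 i\right)}{- 208 i + 35 \sqrt{6}} \approx -69612.0 + 0.25578 i$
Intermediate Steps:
$n = i \sqrt{6}$ ($n = \sqrt{-6} = i \sqrt{6} \approx 2.4495 i$)
$W = 210 + 35 i \sqrt{6}$ ($W = 7 \left(0 + 5\right) \left(i \sqrt{6} + 6\right) = 7 \cdot 5 \left(6 + i \sqrt{6}\right) = 7 \left(30 + 5 i \sqrt{6}\right) = 210 + 35 i \sqrt{6} \approx 210.0 + 85.732 i$)
$S{\left(j \right)} = 2 + \frac{1}{210 + j + 35 i \sqrt{6}}$ ($S{\left(j \right)} = 2 + \frac{1}{j + \left(210 + 35 i \sqrt{6}\right)} = 2 + \frac{1}{210 + j + 35 i \sqrt{6}}$)
$- 151 \left(S{\left(d{\left(3,-2 \right)} \right)} + 459\right) = - 151 \left(\frac{421 + 2 \left(-2\right) + 70 i \sqrt{6}}{210 - 2 + 35 i \sqrt{6}} + 459\right) = - 151 \left(\frac{421 - 4 + 70 i \sqrt{6}}{208 + 35 i \sqrt{6}} + 459\right) = - 151 \left(\frac{417 + 70 i \sqrt{6}}{208 + 35 i \sqrt{6}} + 459\right) = - 151 \left(459 + \frac{417 + 70 i \sqrt{6}}{208 + 35 i \sqrt{6}}\right) = -69309 - \frac{151 \left(417 + 70 i \sqrt{6}\right)}{208 + 35 i \sqrt{6}}$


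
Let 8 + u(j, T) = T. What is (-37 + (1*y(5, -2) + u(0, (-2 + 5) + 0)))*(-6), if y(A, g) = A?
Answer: 222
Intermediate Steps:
u(j, T) = -8 + T
(-37 + (1*y(5, -2) + u(0, (-2 + 5) + 0)))*(-6) = (-37 + (1*5 + (-8 + ((-2 + 5) + 0))))*(-6) = (-37 + (5 + (-8 + (3 + 0))))*(-6) = (-37 + (5 + (-8 + 3)))*(-6) = (-37 + (5 - 5))*(-6) = (-37 + 0)*(-6) = -37*(-6) = 222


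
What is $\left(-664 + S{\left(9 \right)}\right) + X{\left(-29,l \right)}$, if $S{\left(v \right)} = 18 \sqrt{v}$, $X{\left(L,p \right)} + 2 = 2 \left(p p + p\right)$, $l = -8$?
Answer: $-500$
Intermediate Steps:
$X{\left(L,p \right)} = -2 + 2 p + 2 p^{2}$ ($X{\left(L,p \right)} = -2 + 2 \left(p p + p\right) = -2 + 2 \left(p^{2} + p\right) = -2 + 2 \left(p + p^{2}\right) = -2 + \left(2 p + 2 p^{2}\right) = -2 + 2 p + 2 p^{2}$)
$\left(-664 + S{\left(9 \right)}\right) + X{\left(-29,l \right)} = \left(-664 + 18 \sqrt{9}\right) + \left(-2 + 2 \left(-8\right) + 2 \left(-8\right)^{2}\right) = \left(-664 + 18 \cdot 3\right) - -110 = \left(-664 + 54\right) - -110 = -610 + 110 = -500$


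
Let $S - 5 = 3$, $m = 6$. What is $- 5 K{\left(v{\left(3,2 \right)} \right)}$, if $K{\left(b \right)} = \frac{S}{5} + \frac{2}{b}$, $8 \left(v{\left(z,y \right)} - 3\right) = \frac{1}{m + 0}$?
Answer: $- \frac{328}{29} \approx -11.31$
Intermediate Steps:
$v{\left(z,y \right)} = \frac{145}{48}$ ($v{\left(z,y \right)} = 3 + \frac{1}{8 \left(6 + 0\right)} = 3 + \frac{1}{8 \cdot 6} = 3 + \frac{1}{8} \cdot \frac{1}{6} = 3 + \frac{1}{48} = \frac{145}{48}$)
$S = 8$ ($S = 5 + 3 = 8$)
$K{\left(b \right)} = \frac{8}{5} + \frac{2}{b}$
$- 5 K{\left(v{\left(3,2 \right)} \right)} = - 5 \left(\frac{8}{5} + \frac{2}{\frac{145}{48}}\right) = - 5 \left(\frac{8}{5} + 2 \cdot \frac{48}{145}\right) = - 5 \left(\frac{8}{5} + \frac{96}{145}\right) = \left(-5\right) \frac{328}{145} = - \frac{328}{29}$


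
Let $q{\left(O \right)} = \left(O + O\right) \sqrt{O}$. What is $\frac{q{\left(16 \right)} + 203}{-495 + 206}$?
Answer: $- \frac{331}{289} \approx -1.1453$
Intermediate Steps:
$q{\left(O \right)} = 2 O^{\frac{3}{2}}$ ($q{\left(O \right)} = 2 O \sqrt{O} = 2 O^{\frac{3}{2}}$)
$\frac{q{\left(16 \right)} + 203}{-495 + 206} = \frac{2 \cdot 16^{\frac{3}{2}} + 203}{-495 + 206} = \frac{2 \cdot 64 + 203}{-289} = \left(128 + 203\right) \left(- \frac{1}{289}\right) = 331 \left(- \frac{1}{289}\right) = - \frac{331}{289}$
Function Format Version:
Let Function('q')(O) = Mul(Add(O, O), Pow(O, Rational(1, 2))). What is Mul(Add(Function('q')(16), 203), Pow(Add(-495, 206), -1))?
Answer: Rational(-331, 289) ≈ -1.1453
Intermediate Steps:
Function('q')(O) = Mul(2, Pow(O, Rational(3, 2))) (Function('q')(O) = Mul(Mul(2, O), Pow(O, Rational(1, 2))) = Mul(2, Pow(O, Rational(3, 2))))
Mul(Add(Function('q')(16), 203), Pow(Add(-495, 206), -1)) = Mul(Add(Mul(2, Pow(16, Rational(3, 2))), 203), Pow(Add(-495, 206), -1)) = Mul(Add(Mul(2, 64), 203), Pow(-289, -1)) = Mul(Add(128, 203), Rational(-1, 289)) = Mul(331, Rational(-1, 289)) = Rational(-331, 289)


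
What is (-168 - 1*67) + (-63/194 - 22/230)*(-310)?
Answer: -233536/2231 ≈ -104.68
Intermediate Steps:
(-168 - 1*67) + (-63/194 - 22/230)*(-310) = (-168 - 67) + (-63*1/194 - 22*1/230)*(-310) = -235 + (-63/194 - 11/115)*(-310) = -235 - 9379/22310*(-310) = -235 + 290749/2231 = -233536/2231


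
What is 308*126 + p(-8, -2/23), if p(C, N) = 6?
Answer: 38814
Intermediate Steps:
308*126 + p(-8, -2/23) = 308*126 + 6 = 38808 + 6 = 38814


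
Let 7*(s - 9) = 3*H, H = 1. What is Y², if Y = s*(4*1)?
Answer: 69696/49 ≈ 1422.4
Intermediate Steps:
s = 66/7 (s = 9 + (3*1)/7 = 9 + (⅐)*3 = 9 + 3/7 = 66/7 ≈ 9.4286)
Y = 264/7 (Y = 66*(4*1)/7 = (66/7)*4 = 264/7 ≈ 37.714)
Y² = (264/7)² = 69696/49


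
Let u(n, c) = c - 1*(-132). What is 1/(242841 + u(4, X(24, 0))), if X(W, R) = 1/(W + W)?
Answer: 48/11662705 ≈ 4.1157e-6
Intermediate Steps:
X(W, R) = 1/(2*W)
u(n, c) = 132 + c (u(n, c) = c + 132 = 132 + c)
1/(242841 + u(4, X(24, 0))) = 1/(242841 + (132 + (1/2)/24)) = 1/(242841 + (132 + (1/2)*(1/24))) = 1/(242841 + (132 + 1/48)) = 1/(242841 + 6337/48) = 1/(11662705/48) = 48/11662705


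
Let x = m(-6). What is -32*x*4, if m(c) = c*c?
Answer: -4608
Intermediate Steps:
m(c) = c²
x = 36 (x = (-6)² = 36)
-32*x*4 = -32*36*4 = -1152*4 = -4608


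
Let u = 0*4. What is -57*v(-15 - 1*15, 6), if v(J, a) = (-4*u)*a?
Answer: 0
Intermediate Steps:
u = 0
v(J, a) = 0 (v(J, a) = (-4*0)*a = 0*a = 0)
-57*v(-15 - 1*15, 6) = -57*0 = 0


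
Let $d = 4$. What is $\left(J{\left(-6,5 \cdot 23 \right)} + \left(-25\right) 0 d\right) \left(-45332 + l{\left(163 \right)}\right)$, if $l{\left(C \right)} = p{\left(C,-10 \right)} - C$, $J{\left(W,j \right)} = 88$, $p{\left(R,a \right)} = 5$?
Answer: $-4003120$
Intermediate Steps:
$l{\left(C \right)} = 5 - C$
$\left(J{\left(-6,5 \cdot 23 \right)} + \left(-25\right) 0 d\right) \left(-45332 + l{\left(163 \right)}\right) = \left(88 + \left(-25\right) 0 \cdot 4\right) \left(-45332 + \left(5 - 163\right)\right) = \left(88 + 0 \cdot 4\right) \left(-45332 + \left(5 - 163\right)\right) = \left(88 + 0\right) \left(-45332 - 158\right) = 88 \left(-45490\right) = -4003120$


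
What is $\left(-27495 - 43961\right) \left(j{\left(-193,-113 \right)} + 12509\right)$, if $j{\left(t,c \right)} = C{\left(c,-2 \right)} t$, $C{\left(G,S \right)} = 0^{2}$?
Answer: $-893843104$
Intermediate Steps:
$C{\left(G,S \right)} = 0$
$j{\left(t,c \right)} = 0$ ($j{\left(t,c \right)} = 0 t = 0$)
$\left(-27495 - 43961\right) \left(j{\left(-193,-113 \right)} + 12509\right) = \left(-27495 - 43961\right) \left(0 + 12509\right) = \left(-71456\right) 12509 = -893843104$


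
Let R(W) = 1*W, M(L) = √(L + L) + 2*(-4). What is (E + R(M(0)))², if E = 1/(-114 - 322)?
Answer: 12173121/190096 ≈ 64.037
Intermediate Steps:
M(L) = -8 + √2*√L (M(L) = √(2*L) - 8 = √2*√L - 8 = -8 + √2*√L)
R(W) = W
E = -1/436 (E = 1/(-436) = -1/436 ≈ -0.0022936)
(E + R(M(0)))² = (-1/436 + (-8 + √2*√0))² = (-1/436 + (-8 + √2*0))² = (-1/436 + (-8 + 0))² = (-1/436 - 8)² = (-3489/436)² = 12173121/190096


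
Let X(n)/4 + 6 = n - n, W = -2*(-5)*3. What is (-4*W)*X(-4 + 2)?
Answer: 2880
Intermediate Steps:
W = 30 (W = 10*3 = 30)
X(n) = -24 (X(n) = -24 + 4*(n - n) = -24 + 4*0 = -24 + 0 = -24)
(-4*W)*X(-4 + 2) = -4*30*(-24) = -120*(-24) = 2880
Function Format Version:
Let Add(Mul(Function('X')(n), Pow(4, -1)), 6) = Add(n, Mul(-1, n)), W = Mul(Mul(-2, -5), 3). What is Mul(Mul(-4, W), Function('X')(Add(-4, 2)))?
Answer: 2880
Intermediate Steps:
W = 30 (W = Mul(10, 3) = 30)
Function('X')(n) = -24 (Function('X')(n) = Add(-24, Mul(4, Add(n, Mul(-1, n)))) = Add(-24, Mul(4, 0)) = Add(-24, 0) = -24)
Mul(Mul(-4, W), Function('X')(Add(-4, 2))) = Mul(Mul(-4, 30), -24) = Mul(-120, -24) = 2880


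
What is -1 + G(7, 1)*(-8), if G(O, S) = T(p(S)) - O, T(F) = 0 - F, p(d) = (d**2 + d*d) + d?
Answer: 79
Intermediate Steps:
p(d) = d + 2*d**2 (p(d) = (d**2 + d**2) + d = 2*d**2 + d = d + 2*d**2)
T(F) = -F
G(O, S) = -O - S*(1 + 2*S) (G(O, S) = -S*(1 + 2*S) - O = -O - S*(1 + 2*S))
-1 + G(7, 1)*(-8) = -1 + (-1*7 - 1*1*(1 + 2*1))*(-8) = -1 + (-7 - 1*1*(1 + 2))*(-8) = -1 + (-7 - 1*1*3)*(-8) = -1 + (-7 - 3)*(-8) = -1 - 10*(-8) = -1 + 80 = 79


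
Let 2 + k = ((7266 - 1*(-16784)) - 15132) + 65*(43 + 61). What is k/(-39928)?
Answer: -3919/9982 ≈ -0.39261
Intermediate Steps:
k = 15676 (k = -2 + (((7266 - 1*(-16784)) - 15132) + 65*(43 + 61)) = -2 + (((7266 + 16784) - 15132) + 65*104) = -2 + ((24050 - 15132) + 6760) = -2 + (8918 + 6760) = -2 + 15678 = 15676)
k/(-39928) = 15676/(-39928) = 15676*(-1/39928) = -3919/9982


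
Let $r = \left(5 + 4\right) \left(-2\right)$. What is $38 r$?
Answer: $-684$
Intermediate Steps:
$r = -18$ ($r = 9 \left(-2\right) = -18$)
$38 r = 38 \left(-18\right) = -684$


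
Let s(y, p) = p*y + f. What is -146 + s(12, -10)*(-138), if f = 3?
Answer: 16000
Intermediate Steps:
s(y, p) = 3 + p*y (s(y, p) = p*y + 3 = 3 + p*y)
-146 + s(12, -10)*(-138) = -146 + (3 - 10*12)*(-138) = -146 + (3 - 120)*(-138) = -146 - 117*(-138) = -146 + 16146 = 16000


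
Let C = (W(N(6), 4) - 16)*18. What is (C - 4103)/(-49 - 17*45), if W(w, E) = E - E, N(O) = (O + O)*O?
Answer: 4391/814 ≈ 5.3943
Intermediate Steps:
N(O) = 2*O**2 (N(O) = (2*O)*O = 2*O**2)
W(w, E) = 0
C = -288 (C = (0 - 16)*18 = -16*18 = -288)
(C - 4103)/(-49 - 17*45) = (-288 - 4103)/(-49 - 17*45) = -4391/(-49 - 765) = -4391/(-814) = -4391*(-1/814) = 4391/814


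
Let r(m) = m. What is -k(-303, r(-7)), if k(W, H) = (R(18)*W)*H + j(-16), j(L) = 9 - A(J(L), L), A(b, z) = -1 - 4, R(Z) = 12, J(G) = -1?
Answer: -25466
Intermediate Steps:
A(b, z) = -5
j(L) = 14 (j(L) = 9 - 1*(-5) = 9 + 5 = 14)
k(W, H) = 14 + 12*H*W (k(W, H) = (12*W)*H + 14 = 12*H*W + 14 = 14 + 12*H*W)
-k(-303, r(-7)) = -(14 + 12*(-7)*(-303)) = -(14 + 25452) = -1*25466 = -25466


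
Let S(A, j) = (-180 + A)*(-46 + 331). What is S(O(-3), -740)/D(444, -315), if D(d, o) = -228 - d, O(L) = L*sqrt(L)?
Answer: 4275/56 + 285*I*sqrt(3)/224 ≈ 76.339 + 2.2037*I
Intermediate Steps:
O(L) = L**(3/2)
S(A, j) = -51300 + 285*A (S(A, j) = (-180 + A)*285 = -51300 + 285*A)
S(O(-3), -740)/D(444, -315) = (-51300 + 285*(-3)**(3/2))/(-228 - 1*444) = (-51300 + 285*(-3*I*sqrt(3)))/(-228 - 444) = (-51300 - 855*I*sqrt(3))/(-672) = (-51300 - 855*I*sqrt(3))*(-1/672) = 4275/56 + 285*I*sqrt(3)/224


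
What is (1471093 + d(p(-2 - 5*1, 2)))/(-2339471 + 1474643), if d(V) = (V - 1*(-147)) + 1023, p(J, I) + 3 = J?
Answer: -490751/288276 ≈ -1.7024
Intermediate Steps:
p(J, I) = -3 + J
d(V) = 1170 + V (d(V) = (V + 147) + 1023 = (147 + V) + 1023 = 1170 + V)
(1471093 + d(p(-2 - 5*1, 2)))/(-2339471 + 1474643) = (1471093 + (1170 + (-3 + (-2 - 5*1))))/(-2339471 + 1474643) = (1471093 + (1170 + (-3 + (-2 - 5))))/(-864828) = (1471093 + (1170 + (-3 - 7)))*(-1/864828) = (1471093 + (1170 - 10))*(-1/864828) = (1471093 + 1160)*(-1/864828) = 1472253*(-1/864828) = -490751/288276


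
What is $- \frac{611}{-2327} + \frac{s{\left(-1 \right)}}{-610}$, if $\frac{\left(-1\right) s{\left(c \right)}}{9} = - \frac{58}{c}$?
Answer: $\frac{61054}{54595} \approx 1.1183$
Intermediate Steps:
$s{\left(c \right)} = \frac{522}{c}$ ($s{\left(c \right)} = - 9 \left(- \frac{58}{c}\right) = \frac{522}{c}$)
$- \frac{611}{-2327} + \frac{s{\left(-1 \right)}}{-610} = - \frac{611}{-2327} + \frac{522 \frac{1}{-1}}{-610} = \left(-611\right) \left(- \frac{1}{2327}\right) + 522 \left(-1\right) \left(- \frac{1}{610}\right) = \frac{47}{179} - - \frac{261}{305} = \frac{47}{179} + \frac{261}{305} = \frac{61054}{54595}$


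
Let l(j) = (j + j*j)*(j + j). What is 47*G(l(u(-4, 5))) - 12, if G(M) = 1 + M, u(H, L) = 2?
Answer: 1163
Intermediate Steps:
l(j) = 2*j*(j + j²) (l(j) = (j + j²)*(2*j) = 2*j*(j + j²))
47*G(l(u(-4, 5))) - 12 = 47*(1 + 2*2²*(1 + 2)) - 12 = 47*(1 + 2*4*3) - 12 = 47*(1 + 24) - 12 = 47*25 - 12 = 1175 - 12 = 1163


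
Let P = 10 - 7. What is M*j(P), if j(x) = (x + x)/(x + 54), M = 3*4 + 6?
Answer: 36/19 ≈ 1.8947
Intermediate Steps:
M = 18 (M = 12 + 6 = 18)
P = 3
j(x) = 2*x/(54 + x) (j(x) = (2*x)/(54 + x) = 2*x/(54 + x))
M*j(P) = 18*(2*3/(54 + 3)) = 18*(2*3/57) = 18*(2*3*(1/57)) = 18*(2/19) = 36/19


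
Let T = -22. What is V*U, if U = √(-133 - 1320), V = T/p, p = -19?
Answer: 22*I*√1453/19 ≈ 44.137*I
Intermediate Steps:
V = 22/19 (V = -22/(-19) = -22*(-1/19) = 22/19 ≈ 1.1579)
U = I*√1453 (U = √(-1453) = I*√1453 ≈ 38.118*I)
V*U = 22*(I*√1453)/19 = 22*I*√1453/19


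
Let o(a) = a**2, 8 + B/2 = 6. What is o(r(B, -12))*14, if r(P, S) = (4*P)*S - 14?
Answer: 443576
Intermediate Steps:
B = -4 (B = -16 + 2*6 = -16 + 12 = -4)
r(P, S) = -14 + 4*P*S (r(P, S) = 4*P*S - 14 = -14 + 4*P*S)
o(r(B, -12))*14 = (-14 + 4*(-4)*(-12))**2*14 = (-14 + 192)**2*14 = 178**2*14 = 31684*14 = 443576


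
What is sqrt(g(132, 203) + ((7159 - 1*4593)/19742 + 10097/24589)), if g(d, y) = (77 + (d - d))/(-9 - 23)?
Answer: 3*I*sqrt(781573698326276890)/1941744152 ≈ 1.3659*I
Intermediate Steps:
g(d, y) = -77/32 (g(d, y) = (77 + 0)/(-32) = 77*(-1/32) = -77/32)
sqrt(g(132, 203) + ((7159 - 1*4593)/19742 + 10097/24589)) = sqrt(-77/32 + ((7159 - 1*4593)/19742 + 10097/24589)) = sqrt(-77/32 + ((7159 - 4593)*(1/19742) + 10097*(1/24589))) = sqrt(-77/32 + (2566*(1/19742) + 10097/24589)) = sqrt(-77/32 + (1283/9871 + 10097/24589)) = sqrt(-77/32 + 131215174/242718019) = sqrt(-14490401895/7766976608) = 3*I*sqrt(781573698326276890)/1941744152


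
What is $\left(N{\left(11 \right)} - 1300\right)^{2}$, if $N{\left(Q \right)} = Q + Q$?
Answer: $1633284$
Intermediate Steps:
$N{\left(Q \right)} = 2 Q$
$\left(N{\left(11 \right)} - 1300\right)^{2} = \left(2 \cdot 11 - 1300\right)^{2} = \left(22 - 1300\right)^{2} = \left(-1278\right)^{2} = 1633284$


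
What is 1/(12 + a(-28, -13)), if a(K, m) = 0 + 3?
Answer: 1/15 ≈ 0.066667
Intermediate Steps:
a(K, m) = 3
1/(12 + a(-28, -13)) = 1/(12 + 3) = 1/15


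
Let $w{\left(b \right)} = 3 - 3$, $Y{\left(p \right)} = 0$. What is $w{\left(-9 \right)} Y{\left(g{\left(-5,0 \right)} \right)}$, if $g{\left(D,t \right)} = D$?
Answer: $0$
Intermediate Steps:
$w{\left(b \right)} = 0$ ($w{\left(b \right)} = 3 - 3 = 0$)
$w{\left(-9 \right)} Y{\left(g{\left(-5,0 \right)} \right)} = 0 \cdot 0 = 0$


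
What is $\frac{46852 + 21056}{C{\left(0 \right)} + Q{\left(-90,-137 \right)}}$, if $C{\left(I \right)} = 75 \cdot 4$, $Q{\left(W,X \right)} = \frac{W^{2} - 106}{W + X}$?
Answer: $\frac{7707558}{30053} \approx 256.47$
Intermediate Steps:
$Q{\left(W,X \right)} = \frac{-106 + W^{2}}{W + X}$
$C{\left(I \right)} = 300$
$\frac{46852 + 21056}{C{\left(0 \right)} + Q{\left(-90,-137 \right)}} = \frac{46852 + 21056}{300 + \frac{-106 + \left(-90\right)^{2}}{-90 - 137}} = \frac{67908}{300 + \frac{-106 + 8100}{-227}} = \frac{67908}{300 - \frac{7994}{227}} = \frac{67908}{\frac{60106}{227}} = 67908 \cdot \frac{227}{60106} = \frac{7707558}{30053}$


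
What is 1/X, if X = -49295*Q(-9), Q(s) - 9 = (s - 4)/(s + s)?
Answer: -18/8626625 ≈ -2.0866e-6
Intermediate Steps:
Q(s) = 9 + (-4 + s)/(2*s) (Q(s) = 9 + (s - 4)/(s + s) = 9 + (-4 + s)/((2*s)) = 9 + (-4 + s)*(1/(2*s)) = 9 + (-4 + s)/(2*s))
X = -8626625/18 (X = -49295*(19/2 - 2/(-9)) = -49295*(19/2 - 2*(-⅑)) = -49295*(19/2 + 2/9) = -49295*175/18 = -8626625/18 ≈ -4.7926e+5)
1/X = 1/(-8626625/18) = -18/8626625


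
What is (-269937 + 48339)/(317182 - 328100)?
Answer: 110799/5459 ≈ 20.297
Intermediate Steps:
(-269937 + 48339)/(317182 - 328100) = -221598/(-10918) = -221598*(-1/10918) = 110799/5459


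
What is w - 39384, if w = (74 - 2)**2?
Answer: -34200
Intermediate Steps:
w = 5184 (w = 72**2 = 5184)
w - 39384 = 5184 - 39384 = -34200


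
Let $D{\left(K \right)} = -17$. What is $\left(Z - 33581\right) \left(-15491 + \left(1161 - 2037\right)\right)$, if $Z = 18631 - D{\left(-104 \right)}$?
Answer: $244408411$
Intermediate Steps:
$Z = 18648$ ($Z = 18631 - -17 = 18631 + 17 = 18648$)
$\left(Z - 33581\right) \left(-15491 + \left(1161 - 2037\right)\right) = \left(18648 - 33581\right) \left(-15491 + \left(1161 - 2037\right)\right) = - 14933 \left(-15491 + \left(1161 - 2037\right)\right) = - 14933 \left(-15491 - 876\right) = \left(-14933\right) \left(-16367\right) = 244408411$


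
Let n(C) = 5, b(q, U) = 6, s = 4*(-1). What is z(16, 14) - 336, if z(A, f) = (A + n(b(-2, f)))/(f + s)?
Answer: -3339/10 ≈ -333.90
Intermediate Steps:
s = -4
z(A, f) = (5 + A)/(-4 + f) (z(A, f) = (A + 5)/(f - 4) = (5 + A)/(-4 + f))
z(16, 14) - 336 = (5 + 16)/(-4 + 14) - 336 = 21/10 - 336 = -3339/10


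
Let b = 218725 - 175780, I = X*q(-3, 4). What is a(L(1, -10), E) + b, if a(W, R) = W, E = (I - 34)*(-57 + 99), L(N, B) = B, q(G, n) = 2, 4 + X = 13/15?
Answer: 42935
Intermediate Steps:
X = -47/15 (X = -4 + 13/15 = -47/15 ≈ -3.1333)
I = -94/15 (I = -47/15*2 = -94/15 ≈ -6.2667)
E = -8456/5 (E = (-94/15 - 34)*(-57 + 99) = -604/15*42 = -8456/5 ≈ -1691.2)
b = 42945
a(L(1, -10), E) + b = -10 + 42945 = 42935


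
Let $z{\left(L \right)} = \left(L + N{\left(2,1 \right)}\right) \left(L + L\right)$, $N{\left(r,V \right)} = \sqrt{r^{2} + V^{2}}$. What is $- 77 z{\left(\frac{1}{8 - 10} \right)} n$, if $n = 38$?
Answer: $-1463 + 2926 \sqrt{5} \approx 5079.7$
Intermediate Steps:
$N{\left(r,V \right)} = \sqrt{V^{2} + r^{2}}$
$z{\left(L \right)} = 2 L \left(L + \sqrt{5}\right)$ ($z{\left(L \right)} = \left(L + \sqrt{1^{2} + 2^{2}}\right) \left(L + L\right) = \left(L + \sqrt{1 + 4}\right) 2 L = \left(L + \sqrt{5}\right) 2 L = 2 L \left(L + \sqrt{5}\right)$)
$- 77 z{\left(\frac{1}{8 - 10} \right)} n = - 77 \frac{2 \left(\frac{1}{8 - 10} + \sqrt{5}\right)}{8 - 10} \cdot 38 = - 77 \frac{2 \left(\frac{1}{-2} + \sqrt{5}\right)}{-2} \cdot 38 = - 77 \cdot 2 \left(- \frac{1}{2}\right) \left(- \frac{1}{2} + \sqrt{5}\right) 38 = - 77 \left(\frac{1}{2} - \sqrt{5}\right) 38 = \left(- \frac{77}{2} + 77 \sqrt{5}\right) 38 = -1463 + 2926 \sqrt{5}$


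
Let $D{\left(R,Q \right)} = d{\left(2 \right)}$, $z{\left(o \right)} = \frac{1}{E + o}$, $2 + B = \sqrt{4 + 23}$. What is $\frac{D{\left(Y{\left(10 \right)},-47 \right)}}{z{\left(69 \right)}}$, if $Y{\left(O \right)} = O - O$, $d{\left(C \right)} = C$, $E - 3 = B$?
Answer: $140 + 6 \sqrt{3} \approx 150.39$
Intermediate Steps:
$B = -2 + 3 \sqrt{3}$ ($B = -2 + \sqrt{4 + 23} = -2 + \sqrt{27} = -2 + 3 \sqrt{3} \approx 3.1962$)
$E = 1 + 3 \sqrt{3}$ ($E = 3 - \left(2 - 3 \sqrt{3}\right) = 1 + 3 \sqrt{3} \approx 6.1962$)
$Y{\left(O \right)} = 0$
$z{\left(o \right)} = \frac{1}{1 + o + 3 \sqrt{3}}$ ($z{\left(o \right)} = \frac{1}{\left(1 + 3 \sqrt{3}\right) + o} = \frac{1}{1 + o + 3 \sqrt{3}}$)
$D{\left(R,Q \right)} = 2$
$\frac{D{\left(Y{\left(10 \right)},-47 \right)}}{z{\left(69 \right)}} = \frac{2}{\frac{1}{1 + 69 + 3 \sqrt{3}}} = \frac{2}{\frac{1}{70 + 3 \sqrt{3}}} = 2 \left(70 + 3 \sqrt{3}\right) = 140 + 6 \sqrt{3}$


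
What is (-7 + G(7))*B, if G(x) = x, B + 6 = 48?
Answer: 0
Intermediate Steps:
B = 42 (B = -6 + 48 = 42)
(-7 + G(7))*B = (-7 + 7)*42 = 0*42 = 0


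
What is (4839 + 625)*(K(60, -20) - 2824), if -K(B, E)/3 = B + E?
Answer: -16086016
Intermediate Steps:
K(B, E) = -3*B - 3*E (K(B, E) = -3*(B + E) = -3*B - 3*E)
(4839 + 625)*(K(60, -20) - 2824) = (4839 + 625)*((-3*60 - 3*(-20)) - 2824) = 5464*((-180 + 60) - 2824) = 5464*(-120 - 2824) = 5464*(-2944) = -16086016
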